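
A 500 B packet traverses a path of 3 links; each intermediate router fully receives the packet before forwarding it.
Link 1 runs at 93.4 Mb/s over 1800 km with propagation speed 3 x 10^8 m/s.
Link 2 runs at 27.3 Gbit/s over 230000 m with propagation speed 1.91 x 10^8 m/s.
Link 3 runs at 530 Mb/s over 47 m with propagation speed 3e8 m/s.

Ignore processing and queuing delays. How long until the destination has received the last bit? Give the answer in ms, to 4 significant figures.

7.255 ms

L = 500 × 8 = 4000 bits.
Transmission delays (L/R per hop): 0.0428266, 0.00014652, 0.00754717 ms; sum = 0.0505202 ms.
Propagation delays (d/s per hop): 6, 1.20419, 0.000156667 ms; sum = 7.20435 ms.
End-to-end = 7.255 ms.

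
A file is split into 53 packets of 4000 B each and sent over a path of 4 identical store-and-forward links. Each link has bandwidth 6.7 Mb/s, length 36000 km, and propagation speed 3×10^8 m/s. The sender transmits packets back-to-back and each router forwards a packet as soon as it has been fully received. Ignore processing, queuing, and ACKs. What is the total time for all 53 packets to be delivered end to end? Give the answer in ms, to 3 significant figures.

747 ms

Per-hop transmission t_tx = L/R = 32000/6700000 = 4.77612 ms.
Per-hop propagation t_prop = 36000000/300000000 = 120 ms.
Pipeline fill: first packet needs 4·t_tx to clear all hops; remaining 52 packets each add one t_tx.
Total = (4+53-1)·t_tx + 4·t_prop = 56·4.77612 + 4·120 = 747 ms.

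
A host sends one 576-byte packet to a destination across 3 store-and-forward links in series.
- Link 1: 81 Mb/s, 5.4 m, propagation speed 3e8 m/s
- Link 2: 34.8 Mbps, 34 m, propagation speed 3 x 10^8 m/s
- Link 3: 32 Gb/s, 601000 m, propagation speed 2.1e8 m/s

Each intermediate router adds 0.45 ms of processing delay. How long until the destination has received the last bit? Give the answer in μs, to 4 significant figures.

L = 576 × 8 = 4608 bits.
Transmission delays (L/R per hop): 56.8889, 132.414, 0.144 μs; sum = 189.447 μs.
Propagation delays (d/s per hop): 0.018, 0.113333, 2861.9 μs; sum = 2862.04 μs.
Processing at 2 router(s): 2 × 0.45 ms = 900 μs.
End-to-end = 3951 μs.

3951 μs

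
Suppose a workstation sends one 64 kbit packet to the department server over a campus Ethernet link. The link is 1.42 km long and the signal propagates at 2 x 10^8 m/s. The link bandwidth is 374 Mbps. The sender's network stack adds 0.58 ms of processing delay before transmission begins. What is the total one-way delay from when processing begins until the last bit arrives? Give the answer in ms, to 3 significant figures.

L = 64000 bits.
Transmission delay = L/R = 64000 / 374000000 = 0.171123 ms.
Propagation delay = d/s = 1420 m / 200000000 m/s = 0.0071 ms.
Plus processing delay 0.58 ms = 0.58 ms.
Total = 0.758 ms.

0.758 ms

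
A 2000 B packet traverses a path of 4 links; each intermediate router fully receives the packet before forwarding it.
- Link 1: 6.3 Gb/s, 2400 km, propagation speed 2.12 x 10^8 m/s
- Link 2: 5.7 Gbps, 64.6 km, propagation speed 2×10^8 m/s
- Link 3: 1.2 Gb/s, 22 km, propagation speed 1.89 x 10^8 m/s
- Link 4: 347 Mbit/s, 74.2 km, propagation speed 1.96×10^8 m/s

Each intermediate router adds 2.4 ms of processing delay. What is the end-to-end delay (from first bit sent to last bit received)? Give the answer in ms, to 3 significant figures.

L = 2000 × 8 = 16000 bits.
Transmission delays (L/R per hop): 0.00253968, 0.00280702, 0.0133333, 0.0461095 ms; sum = 0.0647895 ms.
Propagation delays (d/s per hop): 11.3208, 0.323, 0.116402, 0.378571 ms; sum = 12.1387 ms.
Processing at 3 router(s): 3 × 2.4 ms = 7.2 ms.
End-to-end = 19.4 ms.

19.4 ms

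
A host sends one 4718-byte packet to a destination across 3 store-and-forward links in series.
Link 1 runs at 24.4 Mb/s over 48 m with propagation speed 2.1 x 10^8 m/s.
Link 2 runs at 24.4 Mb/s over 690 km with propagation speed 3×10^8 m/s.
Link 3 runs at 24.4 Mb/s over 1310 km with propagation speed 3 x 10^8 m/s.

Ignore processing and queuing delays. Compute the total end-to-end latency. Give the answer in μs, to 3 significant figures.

11300 μs

L = 4718 × 8 = 37744 bits.
Transmission delay per hop = L/R = 37744/24400000 = 1546.89 μs; 3 hops → 4640.66 μs.
Propagation delays (d/s per hop): 0.228571, 2300, 4366.67 μs; sum = 6666.9 μs.
End-to-end = 11300 μs.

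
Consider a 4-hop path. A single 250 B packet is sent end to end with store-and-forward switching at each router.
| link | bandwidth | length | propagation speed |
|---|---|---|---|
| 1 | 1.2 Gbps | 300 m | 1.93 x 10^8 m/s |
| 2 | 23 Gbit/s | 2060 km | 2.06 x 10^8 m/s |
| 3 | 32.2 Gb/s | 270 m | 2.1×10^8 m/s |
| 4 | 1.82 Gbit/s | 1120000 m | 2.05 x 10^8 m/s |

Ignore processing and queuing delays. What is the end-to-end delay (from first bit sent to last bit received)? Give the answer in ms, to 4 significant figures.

L = 250 × 8 = 2000 bits.
Transmission delays (L/R per hop): 0.00166667, 8.69565e-05, 6.21118e-05, 0.0010989 ms; sum = 0.00291464 ms.
Propagation delays (d/s per hop): 0.0015544, 10, 0.00128571, 5.46341 ms; sum = 15.4663 ms.
End-to-end = 15.47 ms.

15.47 ms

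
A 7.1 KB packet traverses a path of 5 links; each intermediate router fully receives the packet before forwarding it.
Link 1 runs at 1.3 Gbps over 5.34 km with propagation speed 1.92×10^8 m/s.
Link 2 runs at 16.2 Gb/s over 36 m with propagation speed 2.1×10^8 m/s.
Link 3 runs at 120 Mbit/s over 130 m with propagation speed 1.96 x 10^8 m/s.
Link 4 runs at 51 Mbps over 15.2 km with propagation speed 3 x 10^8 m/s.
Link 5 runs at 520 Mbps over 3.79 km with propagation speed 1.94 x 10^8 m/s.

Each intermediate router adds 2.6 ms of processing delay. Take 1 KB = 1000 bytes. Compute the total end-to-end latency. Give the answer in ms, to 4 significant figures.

L = 56800 bits.
Transmission delays (L/R per hop): 0.0436923, 0.00350617, 0.473333, 1.11373, 0.109231 ms; sum = 1.74349 ms.
Propagation delays (d/s per hop): 0.0278125, 0.000171429, 0.000663265, 0.0506667, 0.0195361 ms; sum = 0.0988499 ms.
Processing at 4 router(s): 4 × 2.6 ms = 10.4 ms.
End-to-end = 12.24 ms.

12.24 ms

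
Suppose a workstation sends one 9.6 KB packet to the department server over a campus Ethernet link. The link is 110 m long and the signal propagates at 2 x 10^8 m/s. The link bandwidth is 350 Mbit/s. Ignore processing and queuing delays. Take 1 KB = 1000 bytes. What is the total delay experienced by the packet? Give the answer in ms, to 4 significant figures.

0.2200 ms

L = 76800 bits.
Transmission delay = L/R = 76800 / 350000000 = 0.219429 ms.
Propagation delay = d/s = 110 m / 200000000 m/s = 0.00055 ms.
Total = 0.2200 ms.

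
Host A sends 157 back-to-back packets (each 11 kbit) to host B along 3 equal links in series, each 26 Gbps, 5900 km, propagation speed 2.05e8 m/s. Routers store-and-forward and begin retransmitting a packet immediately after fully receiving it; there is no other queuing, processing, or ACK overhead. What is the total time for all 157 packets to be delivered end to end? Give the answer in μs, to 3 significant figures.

Per-hop transmission t_tx = L/R = 11000/26000000000 = 0.423077 μs.
Per-hop propagation t_prop = 5900000/2.05e+08 = 28780.5 μs.
Pipeline fill: first packet needs 3·t_tx to clear all hops; remaining 156 packets each add one t_tx.
Total = (3+157-1)·t_tx + 3·t_prop = 159·0.423077 + 3·28780.5 = 86400 μs.

86400 μs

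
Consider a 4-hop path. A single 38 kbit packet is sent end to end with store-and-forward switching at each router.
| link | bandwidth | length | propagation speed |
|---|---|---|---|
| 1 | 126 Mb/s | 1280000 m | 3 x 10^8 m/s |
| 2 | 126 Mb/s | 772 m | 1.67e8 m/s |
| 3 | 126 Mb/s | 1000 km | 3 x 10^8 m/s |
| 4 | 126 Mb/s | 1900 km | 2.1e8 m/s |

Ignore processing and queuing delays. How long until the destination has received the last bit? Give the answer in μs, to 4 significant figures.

17860 μs

L = 38000 bits.
Transmission delay per hop = L/R = 38000/126000000 = 301.587 μs; 4 hops → 1206.35 μs.
Propagation delays (d/s per hop): 4266.67, 4.62275, 3333.33, 9047.62 μs; sum = 16652.2 μs.
End-to-end = 17860 μs.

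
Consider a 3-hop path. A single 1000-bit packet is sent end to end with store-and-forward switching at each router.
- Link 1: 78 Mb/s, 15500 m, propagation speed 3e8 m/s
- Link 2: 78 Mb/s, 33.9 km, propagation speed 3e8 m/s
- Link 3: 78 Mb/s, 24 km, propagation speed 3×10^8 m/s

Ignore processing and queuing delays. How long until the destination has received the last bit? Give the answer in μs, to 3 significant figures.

Transmission delay per hop = L/R = 1000/78000000 = 12.8205 μs; 3 hops → 38.4615 μs.
Propagation delays (d/s per hop): 51.6667, 113, 80 μs; sum = 244.667 μs.
End-to-end = 283 μs.

283 μs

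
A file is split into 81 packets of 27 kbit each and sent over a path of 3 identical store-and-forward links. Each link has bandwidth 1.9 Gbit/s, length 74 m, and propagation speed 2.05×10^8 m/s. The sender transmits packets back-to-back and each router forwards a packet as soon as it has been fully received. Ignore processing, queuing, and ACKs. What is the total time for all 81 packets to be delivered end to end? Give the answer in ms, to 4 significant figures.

1.181 ms

Per-hop transmission t_tx = L/R = 27000/1900000000 = 0.0142105 ms.
Per-hop propagation t_prop = 74/2.05e+08 = 0.000360976 ms.
Pipeline fill: first packet needs 3·t_tx to clear all hops; remaining 80 packets each add one t_tx.
Total = (3+81-1)·t_tx + 3·t_prop = 83·0.0142105 + 3·0.000360976 = 1.181 ms.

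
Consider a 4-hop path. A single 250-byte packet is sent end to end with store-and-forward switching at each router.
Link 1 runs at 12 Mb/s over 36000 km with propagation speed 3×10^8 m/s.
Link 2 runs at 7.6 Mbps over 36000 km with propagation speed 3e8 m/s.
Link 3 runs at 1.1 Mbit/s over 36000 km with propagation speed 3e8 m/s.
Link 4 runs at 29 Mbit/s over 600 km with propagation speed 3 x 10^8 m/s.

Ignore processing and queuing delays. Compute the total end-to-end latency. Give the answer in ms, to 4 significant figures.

L = 250 × 8 = 2000 bits.
Transmission delays (L/R per hop): 0.166667, 0.263158, 1.81818, 0.0689655 ms; sum = 2.31697 ms.
Propagation delays (d/s per hop): 120, 120, 120, 2 ms; sum = 362 ms.
End-to-end = 364.3 ms.

364.3 ms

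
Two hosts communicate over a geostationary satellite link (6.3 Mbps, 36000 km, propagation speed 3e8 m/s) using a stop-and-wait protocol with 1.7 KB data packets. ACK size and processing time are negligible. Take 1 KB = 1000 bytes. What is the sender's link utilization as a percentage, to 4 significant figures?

0.8915 %

t_tx = L/R = 13600/6300000 = 0.00215873 s.
t_prop = 36000000/300000000 = 0.12 s; RTT = 0.24 s.
Cycle = t_tx + RTT = 0.242159 s.
Utilization = t_tx / cycle = 0.00215873/0.242159 = 0.8915 %.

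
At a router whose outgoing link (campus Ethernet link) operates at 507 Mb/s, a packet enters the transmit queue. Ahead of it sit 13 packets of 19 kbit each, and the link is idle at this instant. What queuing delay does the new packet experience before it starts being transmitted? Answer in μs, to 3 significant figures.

487 μs

Each queued packet: L/R = 19000/507000000 = 37.4753 μs.
13 queued → 487.179 μs.
Queuing delay = 487 μs.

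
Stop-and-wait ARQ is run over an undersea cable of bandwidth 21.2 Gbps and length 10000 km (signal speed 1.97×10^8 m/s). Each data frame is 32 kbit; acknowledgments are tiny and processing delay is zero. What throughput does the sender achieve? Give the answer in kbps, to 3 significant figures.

t_tx = L/R = 32000/21200000000 = 1.50943e-06 s.
t_prop = 10000000/197000000 = 0.0507614 s; RTT = 0.101523 s.
Cycle = t_tx + RTT = 0.101524 s.
Throughput = L / cycle = 32000 / 0.101524 = 315 kbps.

315 kbps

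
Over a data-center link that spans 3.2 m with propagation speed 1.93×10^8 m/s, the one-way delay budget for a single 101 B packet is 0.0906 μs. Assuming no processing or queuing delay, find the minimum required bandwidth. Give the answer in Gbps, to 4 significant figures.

10.92 Gbps

L = 808 bits.
Propagation delay = 3.2 / 193000000 = 0.0165803 μs.
Transmission budget = 0.0906 − 0.0165803 = 0.0740197 μs.
R ≥ L / t_tx = 808 bits / 7.40197e-08 s = 10.92 Gbps.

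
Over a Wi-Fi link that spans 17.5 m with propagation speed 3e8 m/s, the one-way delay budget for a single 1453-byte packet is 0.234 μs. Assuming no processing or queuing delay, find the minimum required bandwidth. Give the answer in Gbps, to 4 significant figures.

66.17 Gbps

L = 11624 bits.
Propagation delay = 17.5 / 300000000 = 0.0583333 μs.
Transmission budget = 0.234 − 0.0583333 = 0.175667 μs.
R ≥ L / t_tx = 11624 bits / 1.75667e-07 s = 66.17 Gbps.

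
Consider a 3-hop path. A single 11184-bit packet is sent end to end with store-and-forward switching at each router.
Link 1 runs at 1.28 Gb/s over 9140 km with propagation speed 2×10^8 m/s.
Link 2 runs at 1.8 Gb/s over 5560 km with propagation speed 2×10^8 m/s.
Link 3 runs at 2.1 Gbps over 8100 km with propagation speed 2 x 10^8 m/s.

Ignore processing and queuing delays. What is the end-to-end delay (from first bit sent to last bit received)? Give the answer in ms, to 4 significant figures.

Transmission delays (L/R per hop): 0.0087375, 0.00621333, 0.00532571 ms; sum = 0.0202765 ms.
Propagation delays (d/s per hop): 45.7, 27.8, 40.5 ms; sum = 114 ms.
End-to-end = 114.0 ms.

114.0 ms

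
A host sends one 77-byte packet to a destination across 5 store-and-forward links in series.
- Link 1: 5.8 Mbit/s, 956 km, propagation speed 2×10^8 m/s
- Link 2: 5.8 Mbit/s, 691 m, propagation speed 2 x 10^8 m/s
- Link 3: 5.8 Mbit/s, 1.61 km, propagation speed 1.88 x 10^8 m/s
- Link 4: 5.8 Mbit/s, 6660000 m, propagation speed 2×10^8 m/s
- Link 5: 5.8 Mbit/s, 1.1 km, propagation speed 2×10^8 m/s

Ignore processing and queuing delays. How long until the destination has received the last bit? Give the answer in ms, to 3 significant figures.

L = 77 × 8 = 616 bits.
Transmission delay per hop = L/R = 616/5800000 = 0.106207 ms; 5 hops → 0.531034 ms.
Propagation delays (d/s per hop): 4.78, 0.003455, 0.00856383, 33.3, 0.0055 ms; sum = 38.0975 ms.
End-to-end = 38.6 ms.

38.6 ms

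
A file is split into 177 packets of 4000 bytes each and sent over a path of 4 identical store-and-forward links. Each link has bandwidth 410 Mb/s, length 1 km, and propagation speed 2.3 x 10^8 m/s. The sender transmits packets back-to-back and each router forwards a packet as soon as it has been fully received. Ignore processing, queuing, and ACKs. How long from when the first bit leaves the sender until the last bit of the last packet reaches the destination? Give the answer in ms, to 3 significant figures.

14.1 ms

Per-hop transmission t_tx = L/R = 32000/410000000 = 0.0780488 ms.
Per-hop propagation t_prop = 1000/2.3e+08 = 0.00434783 ms.
Pipeline fill: first packet needs 4·t_tx to clear all hops; remaining 176 packets each add one t_tx.
Total = (4+177-1)·t_tx + 4·t_prop = 180·0.0780488 + 4·0.00434783 = 14.1 ms.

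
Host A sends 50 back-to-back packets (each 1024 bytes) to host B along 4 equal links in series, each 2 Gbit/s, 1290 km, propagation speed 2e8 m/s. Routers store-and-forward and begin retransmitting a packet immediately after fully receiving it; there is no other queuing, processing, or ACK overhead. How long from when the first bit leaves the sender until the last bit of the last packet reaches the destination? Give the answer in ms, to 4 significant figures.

26.02 ms

Per-hop transmission t_tx = L/R = 8192/2000000000 = 0.004096 ms.
Per-hop propagation t_prop = 1290000/200000000 = 6.45 ms.
Pipeline fill: first packet needs 4·t_tx to clear all hops; remaining 49 packets each add one t_tx.
Total = (4+50-1)·t_tx + 4·t_prop = 53·0.004096 + 4·6.45 = 26.02 ms.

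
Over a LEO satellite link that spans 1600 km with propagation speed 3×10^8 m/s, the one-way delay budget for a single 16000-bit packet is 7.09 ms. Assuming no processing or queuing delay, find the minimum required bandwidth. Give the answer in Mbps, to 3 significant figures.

Propagation delay = 1600000 / 300000000 = 5.33333 ms.
Transmission budget = 7.09 − 5.33333 = 1.75667 ms.
R ≥ L / t_tx = 16000 bits / 0.00175667 s = 9.11 Mbps.

9.11 Mbps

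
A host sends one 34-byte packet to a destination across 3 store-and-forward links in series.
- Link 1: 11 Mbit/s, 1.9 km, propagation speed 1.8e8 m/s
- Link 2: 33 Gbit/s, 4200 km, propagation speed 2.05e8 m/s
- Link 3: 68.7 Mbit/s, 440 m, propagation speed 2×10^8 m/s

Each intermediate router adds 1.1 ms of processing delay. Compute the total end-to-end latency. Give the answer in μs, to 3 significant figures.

L = 34 × 8 = 272 bits.
Transmission delays (L/R per hop): 24.7273, 0.00824242, 3.95924 μs; sum = 28.6948 μs.
Propagation delays (d/s per hop): 10.5556, 20487.8, 2.2 μs; sum = 20500.6 μs.
Processing at 2 router(s): 2 × 1.1 ms = 2200 μs.
End-to-end = 22700 μs.

22700 μs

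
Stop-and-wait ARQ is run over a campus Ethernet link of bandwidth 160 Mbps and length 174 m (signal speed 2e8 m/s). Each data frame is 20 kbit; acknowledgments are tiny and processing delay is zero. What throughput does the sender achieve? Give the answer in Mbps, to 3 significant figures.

158 Mbps

t_tx = L/R = 20000/160000000 = 0.000125 s.
t_prop = 174/200000000 = 8.7e-07 s; RTT = 1.74e-06 s.
Cycle = t_tx + RTT = 0.00012674 s.
Throughput = L / cycle = 20000 / 0.00012674 = 158 Mbps.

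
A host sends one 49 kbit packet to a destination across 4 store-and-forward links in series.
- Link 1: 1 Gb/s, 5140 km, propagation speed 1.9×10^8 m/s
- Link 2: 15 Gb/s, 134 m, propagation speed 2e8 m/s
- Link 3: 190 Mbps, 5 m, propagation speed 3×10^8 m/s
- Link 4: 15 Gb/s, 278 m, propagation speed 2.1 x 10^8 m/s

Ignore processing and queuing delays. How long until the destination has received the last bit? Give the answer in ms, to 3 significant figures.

27.4 ms

L = 49000 bits.
Transmission delays (L/R per hop): 0.049, 0.00326667, 0.257895, 0.00326667 ms; sum = 0.313428 ms.
Propagation delays (d/s per hop): 27.0526, 0.00067, 1.66667e-05, 0.00132381 ms; sum = 27.0546 ms.
End-to-end = 27.4 ms.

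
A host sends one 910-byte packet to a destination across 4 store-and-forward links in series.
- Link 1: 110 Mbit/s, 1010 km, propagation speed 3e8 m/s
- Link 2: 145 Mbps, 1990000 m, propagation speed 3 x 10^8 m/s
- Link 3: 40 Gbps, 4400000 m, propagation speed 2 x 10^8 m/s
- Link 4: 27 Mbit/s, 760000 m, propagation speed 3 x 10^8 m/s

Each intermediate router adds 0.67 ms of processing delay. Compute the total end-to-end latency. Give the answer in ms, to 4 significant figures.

36.93 ms

L = 910 × 8 = 7280 bits.
Transmission delays (L/R per hop): 0.0661818, 0.0502069, 0.000182, 0.26963 ms; sum = 0.3862 ms.
Propagation delays (d/s per hop): 3.36667, 6.63333, 22, 2.53333 ms; sum = 34.5333 ms.
Processing at 3 router(s): 3 × 0.67 ms = 2.01 ms.
End-to-end = 36.93 ms.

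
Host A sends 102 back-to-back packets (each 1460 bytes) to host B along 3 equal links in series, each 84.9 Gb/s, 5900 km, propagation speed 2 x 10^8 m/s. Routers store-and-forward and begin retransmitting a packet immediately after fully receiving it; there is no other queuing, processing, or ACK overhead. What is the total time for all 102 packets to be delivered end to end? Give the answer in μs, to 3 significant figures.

Per-hop transmission t_tx = L/R = 11680/84900000000 = 0.137574 μs.
Per-hop propagation t_prop = 5900000/200000000 = 29500 μs.
Pipeline fill: first packet needs 3·t_tx to clear all hops; remaining 101 packets each add one t_tx.
Total = (3+102-1)·t_tx + 3·t_prop = 104·0.137574 + 3·29500 = 88500 μs.

88500 μs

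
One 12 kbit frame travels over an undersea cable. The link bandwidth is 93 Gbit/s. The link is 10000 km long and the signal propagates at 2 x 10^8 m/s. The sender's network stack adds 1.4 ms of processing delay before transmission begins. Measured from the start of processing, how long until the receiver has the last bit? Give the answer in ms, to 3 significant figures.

L = 12000 bits.
Transmission delay = L/R = 12000 / 93000000000 = 0.000129032 ms.
Propagation delay = d/s = 10000000 m / 200000000 m/s = 50 ms.
Plus processing delay 1.4 ms = 1.4 ms.
Total = 51.4 ms.

51.4 ms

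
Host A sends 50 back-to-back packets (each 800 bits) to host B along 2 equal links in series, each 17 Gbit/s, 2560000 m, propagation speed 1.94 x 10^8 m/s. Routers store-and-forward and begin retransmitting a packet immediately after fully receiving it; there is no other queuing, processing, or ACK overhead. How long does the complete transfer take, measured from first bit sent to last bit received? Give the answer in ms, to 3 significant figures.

26.4 ms

Per-hop transmission t_tx = L/R = 800/17000000000 = 4.70588e-05 ms.
Per-hop propagation t_prop = 2560000/194000000 = 13.1959 ms.
Pipeline fill: first packet needs 2·t_tx to clear all hops; remaining 49 packets each add one t_tx.
Total = (2+50-1)·t_tx + 2·t_prop = 51·4.70588e-05 + 2·13.1959 = 26.4 ms.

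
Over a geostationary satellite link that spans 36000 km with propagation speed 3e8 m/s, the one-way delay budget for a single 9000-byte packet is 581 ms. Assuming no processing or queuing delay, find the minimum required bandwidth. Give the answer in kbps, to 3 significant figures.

156 kbps

L = 72000 bits.
Propagation delay = 36000000 / 300000000 = 120 ms.
Transmission budget = 581 − 120 = 461 ms.
R ≥ L / t_tx = 72000 bits / 0.461 s = 156 kbps.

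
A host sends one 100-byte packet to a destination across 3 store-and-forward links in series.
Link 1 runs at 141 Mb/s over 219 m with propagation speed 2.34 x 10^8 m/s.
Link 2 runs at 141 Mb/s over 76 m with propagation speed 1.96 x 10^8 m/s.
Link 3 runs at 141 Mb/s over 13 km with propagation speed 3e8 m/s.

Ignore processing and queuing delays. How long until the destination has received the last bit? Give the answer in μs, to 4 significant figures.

61.68 μs

L = 100 × 8 = 800 bits.
Transmission delay per hop = L/R = 800/141000000 = 5.67376 μs; 3 hops → 17.0213 μs.
Propagation delays (d/s per hop): 0.935897, 0.387755, 43.3333 μs; sum = 44.657 μs.
End-to-end = 61.68 μs.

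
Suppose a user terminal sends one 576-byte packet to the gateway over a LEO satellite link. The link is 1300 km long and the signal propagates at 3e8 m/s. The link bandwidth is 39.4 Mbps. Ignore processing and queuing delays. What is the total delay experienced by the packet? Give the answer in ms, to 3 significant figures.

L = 576 × 8 = 4608 bits.
Transmission delay = L/R = 4608 / 39400000 = 0.116954 ms.
Propagation delay = d/s = 1300000 m / 300000000 m/s = 4.33333 ms.
Total = 4.45 ms.

4.45 ms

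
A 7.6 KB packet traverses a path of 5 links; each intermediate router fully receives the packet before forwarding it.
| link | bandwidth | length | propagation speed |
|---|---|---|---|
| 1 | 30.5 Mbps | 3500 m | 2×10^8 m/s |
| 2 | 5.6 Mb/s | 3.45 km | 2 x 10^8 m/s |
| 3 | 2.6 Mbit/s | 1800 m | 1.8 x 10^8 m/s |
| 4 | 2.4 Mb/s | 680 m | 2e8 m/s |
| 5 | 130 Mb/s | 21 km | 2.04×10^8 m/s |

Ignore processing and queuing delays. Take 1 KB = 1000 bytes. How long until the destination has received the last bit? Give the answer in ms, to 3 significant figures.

62.2 ms

L = 60800 bits.
Transmission delays (L/R per hop): 1.99344, 10.8571, 23.3846, 25.3333, 0.467692 ms; sum = 62.0362 ms.
Propagation delays (d/s per hop): 0.0175, 0.01725, 0.01, 0.0034, 0.102941 ms; sum = 0.151091 ms.
End-to-end = 62.2 ms.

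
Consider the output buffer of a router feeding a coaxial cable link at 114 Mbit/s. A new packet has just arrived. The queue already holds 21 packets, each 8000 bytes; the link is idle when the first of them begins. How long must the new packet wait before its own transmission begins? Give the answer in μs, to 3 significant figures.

Each queued packet: L/R = 64000/114000000 = 561.404 μs.
21 queued → 11789.5 μs.
Queuing delay = 11800 μs.

11800 μs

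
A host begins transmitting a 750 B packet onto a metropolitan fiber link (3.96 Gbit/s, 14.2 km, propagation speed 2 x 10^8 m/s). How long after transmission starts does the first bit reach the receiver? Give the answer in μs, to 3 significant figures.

First bit experiences only propagation delay: d/s = 14200/200000000 = 71.0 μs.

71.0 μs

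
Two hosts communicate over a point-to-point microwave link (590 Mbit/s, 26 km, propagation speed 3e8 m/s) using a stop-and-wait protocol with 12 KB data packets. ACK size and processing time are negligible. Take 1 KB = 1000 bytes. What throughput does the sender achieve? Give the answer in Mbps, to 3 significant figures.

286 Mbps

t_tx = L/R = 96000/590000000 = 0.000162712 s.
t_prop = 26000/300000000 = 8.66667e-05 s; RTT = 0.000173333 s.
Cycle = t_tx + RTT = 0.000336045 s.
Throughput = L / cycle = 96000 / 0.000336045 = 286 Mbps.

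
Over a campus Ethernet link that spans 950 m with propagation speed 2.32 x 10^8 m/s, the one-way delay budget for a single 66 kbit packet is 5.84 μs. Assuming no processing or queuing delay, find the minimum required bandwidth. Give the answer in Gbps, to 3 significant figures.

37.8 Gbps

Propagation delay = 950 / 2.32e+08 = 4.09483 μs.
Transmission budget = 5.84 − 4.09483 = 1.74517 μs.
R ≥ L / t_tx = 66000 bits / 1.74517e-06 s = 37.8 Gbps.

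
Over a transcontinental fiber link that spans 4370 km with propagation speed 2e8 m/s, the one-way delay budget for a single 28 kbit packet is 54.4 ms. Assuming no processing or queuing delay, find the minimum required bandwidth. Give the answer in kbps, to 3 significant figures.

860 kbps

Propagation delay = 4370000 / 200000000 = 21.85 ms.
Transmission budget = 54.4 − 21.85 = 32.55 ms.
R ≥ L / t_tx = 28000 bits / 0.03255 s = 860 kbps.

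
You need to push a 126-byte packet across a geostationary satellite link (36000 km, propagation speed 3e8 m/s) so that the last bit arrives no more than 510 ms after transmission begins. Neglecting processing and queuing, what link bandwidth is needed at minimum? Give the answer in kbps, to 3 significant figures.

2.58 kbps

L = 1008 bits.
Propagation delay = 36000000 / 300000000 = 120 ms.
Transmission budget = 510 − 120 = 390 ms.
R ≥ L / t_tx = 1008 bits / 0.39 s = 2.58 kbps.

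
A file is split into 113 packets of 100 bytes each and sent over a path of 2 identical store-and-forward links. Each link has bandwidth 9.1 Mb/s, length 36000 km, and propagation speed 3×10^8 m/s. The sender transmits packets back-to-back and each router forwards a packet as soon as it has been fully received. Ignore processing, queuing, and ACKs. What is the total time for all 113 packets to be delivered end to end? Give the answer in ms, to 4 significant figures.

250.0 ms

Per-hop transmission t_tx = L/R = 800/9100000 = 0.0879121 ms.
Per-hop propagation t_prop = 36000000/300000000 = 120 ms.
Pipeline fill: first packet needs 2·t_tx to clear all hops; remaining 112 packets each add one t_tx.
Total = (2+113-1)·t_tx + 2·t_prop = 114·0.0879121 + 2·120 = 250.0 ms.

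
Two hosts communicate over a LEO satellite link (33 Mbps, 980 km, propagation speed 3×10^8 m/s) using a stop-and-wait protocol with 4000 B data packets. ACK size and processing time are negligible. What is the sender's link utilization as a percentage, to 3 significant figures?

12.9 %

t_tx = L/R = 32000/33000000 = 0.000969697 s.
t_prop = 980000/300000000 = 0.00326667 s; RTT = 0.00653333 s.
Cycle = t_tx + RTT = 0.00750303 s.
Utilization = t_tx / cycle = 0.000969697/0.00750303 = 12.9 %.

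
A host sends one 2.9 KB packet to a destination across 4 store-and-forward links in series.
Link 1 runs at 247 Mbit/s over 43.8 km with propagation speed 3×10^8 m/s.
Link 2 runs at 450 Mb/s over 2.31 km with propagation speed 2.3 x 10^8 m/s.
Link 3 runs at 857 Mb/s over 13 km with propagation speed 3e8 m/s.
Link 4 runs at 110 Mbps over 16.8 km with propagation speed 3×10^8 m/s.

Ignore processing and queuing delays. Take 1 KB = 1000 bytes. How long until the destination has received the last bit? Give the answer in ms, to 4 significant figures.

0.6388 ms

L = 23200 bits.
Transmission delays (L/R per hop): 0.0939271, 0.0515556, 0.0270712, 0.210909 ms; sum = 0.383463 ms.
Propagation delays (d/s per hop): 0.146, 0.0100435, 0.0433333, 0.056 ms; sum = 0.255377 ms.
End-to-end = 0.6388 ms.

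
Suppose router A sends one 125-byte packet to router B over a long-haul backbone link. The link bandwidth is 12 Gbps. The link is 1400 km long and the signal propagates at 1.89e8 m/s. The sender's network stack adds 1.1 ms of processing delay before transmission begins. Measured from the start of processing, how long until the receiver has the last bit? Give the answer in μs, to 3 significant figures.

L = 125 × 8 = 1000 bits.
Transmission delay = L/R = 1000 / 12000000000 = 0.0833333 μs.
Propagation delay = d/s = 1400000 m / 189000000 m/s = 7407.41 μs.
Plus processing delay 1.1 ms = 1100 μs.
Total = 8510 μs.

8510 μs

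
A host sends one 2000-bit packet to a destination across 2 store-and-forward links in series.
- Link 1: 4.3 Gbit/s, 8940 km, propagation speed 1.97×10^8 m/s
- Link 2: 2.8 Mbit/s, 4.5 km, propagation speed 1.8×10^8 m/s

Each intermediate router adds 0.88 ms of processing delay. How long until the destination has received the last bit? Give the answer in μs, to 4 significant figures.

47000 μs

Transmission delays (L/R per hop): 0.465116, 714.286 μs; sum = 714.751 μs.
Propagation delays (d/s per hop): 45380.7, 25 μs; sum = 45405.7 μs.
Processing at 1 router(s): 1 × 0.88 ms = 880 μs.
End-to-end = 47000 μs.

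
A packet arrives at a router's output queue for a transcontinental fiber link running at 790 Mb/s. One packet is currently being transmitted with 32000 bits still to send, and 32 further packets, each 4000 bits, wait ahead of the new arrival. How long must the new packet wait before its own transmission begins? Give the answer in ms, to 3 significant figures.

0.203 ms

Each queued packet: L/R = 4000/790000000 = 0.00506329 ms.
32 queued → 0.162025 ms.
Plus remaining 32000 bits of current packet: 0.0405063 ms.
Queuing delay = 0.203 ms.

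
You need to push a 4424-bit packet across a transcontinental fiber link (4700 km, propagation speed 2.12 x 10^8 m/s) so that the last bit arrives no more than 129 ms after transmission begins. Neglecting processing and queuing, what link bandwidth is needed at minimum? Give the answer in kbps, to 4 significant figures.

41.41 kbps

Propagation delay = 4700000 / 212000000 = 22.1698 ms.
Transmission budget = 129 − 22.1698 = 106.83 ms.
R ≥ L / t_tx = 4424 bits / 0.10683 s = 41.41 kbps.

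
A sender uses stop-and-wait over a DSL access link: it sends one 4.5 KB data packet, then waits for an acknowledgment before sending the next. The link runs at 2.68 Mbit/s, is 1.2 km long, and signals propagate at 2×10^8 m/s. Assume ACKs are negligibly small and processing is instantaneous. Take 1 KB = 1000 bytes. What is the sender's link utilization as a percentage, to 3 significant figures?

99.9 %

t_tx = L/R = 36000/2680000 = 0.0134328 s.
t_prop = 1200/200000000 = 6e-06 s; RTT = 1.2e-05 s.
Cycle = t_tx + RTT = 0.0134448 s.
Utilization = t_tx / cycle = 0.0134328/0.0134448 = 99.9 %.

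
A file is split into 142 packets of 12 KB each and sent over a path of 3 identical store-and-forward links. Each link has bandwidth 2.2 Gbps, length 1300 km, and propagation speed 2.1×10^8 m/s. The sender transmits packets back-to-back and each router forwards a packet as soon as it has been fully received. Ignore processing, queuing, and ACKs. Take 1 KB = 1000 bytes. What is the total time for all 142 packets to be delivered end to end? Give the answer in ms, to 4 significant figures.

Per-hop transmission t_tx = L/R = 96000/2200000000 = 0.0436364 ms.
Per-hop propagation t_prop = 1300000/210000000 = 6.19048 ms.
Pipeline fill: first packet needs 3·t_tx to clear all hops; remaining 141 packets each add one t_tx.
Total = (3+142-1)·t_tx + 3·t_prop = 144·0.0436364 + 3·6.19048 = 24.86 ms.

24.86 ms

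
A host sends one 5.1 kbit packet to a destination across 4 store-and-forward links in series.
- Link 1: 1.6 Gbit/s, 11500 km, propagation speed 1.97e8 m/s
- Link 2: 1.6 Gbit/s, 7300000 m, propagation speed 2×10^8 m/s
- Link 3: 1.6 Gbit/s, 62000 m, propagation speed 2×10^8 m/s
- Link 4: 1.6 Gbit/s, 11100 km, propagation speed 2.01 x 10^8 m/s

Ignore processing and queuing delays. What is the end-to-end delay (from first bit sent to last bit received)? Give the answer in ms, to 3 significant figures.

L = 5100 bits.
Transmission delay per hop = L/R = 5100/1600000000 = 0.0031875 ms; 4 hops → 0.01275 ms.
Propagation delays (d/s per hop): 58.3756, 36.5, 0.31, 55.2239 ms; sum = 150.41 ms.
End-to-end = 150 ms.

150 ms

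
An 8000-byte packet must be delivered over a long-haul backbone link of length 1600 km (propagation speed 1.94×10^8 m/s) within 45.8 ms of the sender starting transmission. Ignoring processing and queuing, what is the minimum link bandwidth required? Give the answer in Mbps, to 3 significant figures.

1.70 Mbps

L = 64000 bits.
Propagation delay = 1600000 / 194000000 = 8.24742 ms.
Transmission budget = 45.8 − 8.24742 = 37.5526 ms.
R ≥ L / t_tx = 64000 bits / 0.0375526 s = 1.70 Mbps.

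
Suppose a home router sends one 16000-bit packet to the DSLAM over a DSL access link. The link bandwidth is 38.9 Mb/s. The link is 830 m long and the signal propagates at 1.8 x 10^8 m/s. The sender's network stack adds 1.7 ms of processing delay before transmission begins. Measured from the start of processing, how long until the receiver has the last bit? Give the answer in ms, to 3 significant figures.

Transmission delay = L/R = 16000 / 38900000 = 0.411311 ms.
Propagation delay = d/s = 830 m / 180000000 m/s = 0.00461111 ms.
Plus processing delay 1.7 ms = 1.7 ms.
Total = 2.12 ms.

2.12 ms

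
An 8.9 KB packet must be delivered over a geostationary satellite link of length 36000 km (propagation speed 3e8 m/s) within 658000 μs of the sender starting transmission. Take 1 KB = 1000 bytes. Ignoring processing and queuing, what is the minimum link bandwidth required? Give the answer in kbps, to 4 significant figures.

L = 71200 bits.
Propagation delay = 36000000 / 300000000 = 120000 μs.
Transmission budget = 658000 − 120000 = 538000 μs.
R ≥ L / t_tx = 71200 bits / 0.538 s = 132.3 kbps.

132.3 kbps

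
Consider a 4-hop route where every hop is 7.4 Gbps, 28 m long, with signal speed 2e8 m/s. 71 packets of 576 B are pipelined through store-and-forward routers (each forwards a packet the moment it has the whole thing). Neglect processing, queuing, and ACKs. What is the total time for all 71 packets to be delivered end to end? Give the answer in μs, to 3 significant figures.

Per-hop transmission t_tx = L/R = 4608/7400000000 = 0.622703 μs.
Per-hop propagation t_prop = 28/200000000 = 0.14 μs.
Pipeline fill: first packet needs 4·t_tx to clear all hops; remaining 70 packets each add one t_tx.
Total = (4+71-1)·t_tx + 4·t_prop = 74·0.622703 + 4·0.14 = 46.6 μs.

46.6 μs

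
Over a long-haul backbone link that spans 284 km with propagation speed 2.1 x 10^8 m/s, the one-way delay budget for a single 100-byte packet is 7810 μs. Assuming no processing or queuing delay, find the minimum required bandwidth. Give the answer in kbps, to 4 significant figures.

123.9 kbps

L = 800 bits.
Propagation delay = 284000 / 210000000 = 1352.38 μs.
Transmission budget = 7810 − 1352.38 = 6457.62 μs.
R ≥ L / t_tx = 800 bits / 0.00645762 s = 123.9 kbps.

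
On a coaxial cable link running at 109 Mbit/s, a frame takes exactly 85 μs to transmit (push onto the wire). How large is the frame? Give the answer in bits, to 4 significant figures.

9265 bits

L = R × t_tx = 109000000 b/s × 8.5e-05 s = 9265 bits.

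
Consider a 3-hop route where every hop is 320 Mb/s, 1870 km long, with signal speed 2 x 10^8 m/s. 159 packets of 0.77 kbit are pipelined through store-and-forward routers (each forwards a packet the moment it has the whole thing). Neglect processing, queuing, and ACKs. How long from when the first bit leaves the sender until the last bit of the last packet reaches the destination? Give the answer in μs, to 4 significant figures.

Per-hop transmission t_tx = L/R = 770/320000000 = 2.40625 μs.
Per-hop propagation t_prop = 1870000/200000000 = 9350 μs.
Pipeline fill: first packet needs 3·t_tx to clear all hops; remaining 158 packets each add one t_tx.
Total = (3+159-1)·t_tx + 3·t_prop = 161·2.40625 + 3·9350 = 28440 μs.

28440 μs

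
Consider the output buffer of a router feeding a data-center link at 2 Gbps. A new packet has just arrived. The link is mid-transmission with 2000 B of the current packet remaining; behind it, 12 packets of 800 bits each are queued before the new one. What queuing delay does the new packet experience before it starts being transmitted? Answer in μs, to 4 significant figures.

12.80 μs

Each queued packet: L/R = 800/2000000000 = 0.4 μs.
12 queued → 4.8 μs.
Plus remaining 16000 bits of current packet: 8 μs.
Queuing delay = 12.80 μs.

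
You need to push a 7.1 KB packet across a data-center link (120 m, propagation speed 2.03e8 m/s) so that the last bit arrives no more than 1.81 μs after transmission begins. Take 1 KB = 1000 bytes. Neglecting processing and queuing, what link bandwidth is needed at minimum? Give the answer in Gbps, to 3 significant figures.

L = 56800 bits.
Propagation delay = 120 / 2.03e+08 = 0.591133 μs.
Transmission budget = 1.81 − 0.591133 = 1.21887 μs.
R ≥ L / t_tx = 56800 bits / 1.21887e-06 s = 46.6 Gbps.

46.6 Gbps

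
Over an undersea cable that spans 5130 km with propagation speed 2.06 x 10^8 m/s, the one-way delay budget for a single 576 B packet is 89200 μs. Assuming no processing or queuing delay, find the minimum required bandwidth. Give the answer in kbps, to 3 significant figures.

L = 4608 bits.
Propagation delay = 5130000 / 206000000 = 24902.9 μs.
Transmission budget = 89200 − 24902.9 = 64297.1 μs.
R ≥ L / t_tx = 4608 bits / 0.0642971 s = 71.7 kbps.

71.7 kbps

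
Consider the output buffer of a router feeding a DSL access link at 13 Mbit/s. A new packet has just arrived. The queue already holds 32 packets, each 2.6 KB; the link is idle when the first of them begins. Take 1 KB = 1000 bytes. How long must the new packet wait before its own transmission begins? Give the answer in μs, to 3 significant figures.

Each queued packet: L/R = 20800/13000000 = 1600 μs.
32 queued → 51200 μs.
Queuing delay = 51200 μs.

51200 μs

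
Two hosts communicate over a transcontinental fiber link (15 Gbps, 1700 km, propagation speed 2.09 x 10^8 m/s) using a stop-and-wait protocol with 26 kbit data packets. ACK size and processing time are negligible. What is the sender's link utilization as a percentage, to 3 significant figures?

t_tx = L/R = 26000/15000000000 = 1.73333e-06 s.
t_prop = 1700000/209000000 = 0.00813397 s; RTT = 0.0162679 s.
Cycle = t_tx + RTT = 0.0162697 s.
Utilization = t_tx / cycle = 1.73333e-06/0.0162697 = 0.0107 %.

0.0107 %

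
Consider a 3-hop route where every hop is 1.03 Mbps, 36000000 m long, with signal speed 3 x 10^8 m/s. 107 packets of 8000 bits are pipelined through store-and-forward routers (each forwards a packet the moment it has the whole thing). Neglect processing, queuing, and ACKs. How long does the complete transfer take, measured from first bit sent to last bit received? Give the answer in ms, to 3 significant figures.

1210 ms

Per-hop transmission t_tx = L/R = 8000/1030000 = 7.76699 ms.
Per-hop propagation t_prop = 36000000/300000000 = 120 ms.
Pipeline fill: first packet needs 3·t_tx to clear all hops; remaining 106 packets each add one t_tx.
Total = (3+107-1)·t_tx + 3·t_prop = 109·7.76699 + 3·120 = 1210 ms.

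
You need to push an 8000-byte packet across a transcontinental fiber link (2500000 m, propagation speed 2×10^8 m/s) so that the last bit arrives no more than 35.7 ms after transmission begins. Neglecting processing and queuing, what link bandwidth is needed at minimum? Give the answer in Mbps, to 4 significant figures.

2.759 Mbps

L = 64000 bits.
Propagation delay = 2500000 / 200000000 = 12.5 ms.
Transmission budget = 35.7 − 12.5 = 23.2 ms.
R ≥ L / t_tx = 64000 bits / 0.0232 s = 2.759 Mbps.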